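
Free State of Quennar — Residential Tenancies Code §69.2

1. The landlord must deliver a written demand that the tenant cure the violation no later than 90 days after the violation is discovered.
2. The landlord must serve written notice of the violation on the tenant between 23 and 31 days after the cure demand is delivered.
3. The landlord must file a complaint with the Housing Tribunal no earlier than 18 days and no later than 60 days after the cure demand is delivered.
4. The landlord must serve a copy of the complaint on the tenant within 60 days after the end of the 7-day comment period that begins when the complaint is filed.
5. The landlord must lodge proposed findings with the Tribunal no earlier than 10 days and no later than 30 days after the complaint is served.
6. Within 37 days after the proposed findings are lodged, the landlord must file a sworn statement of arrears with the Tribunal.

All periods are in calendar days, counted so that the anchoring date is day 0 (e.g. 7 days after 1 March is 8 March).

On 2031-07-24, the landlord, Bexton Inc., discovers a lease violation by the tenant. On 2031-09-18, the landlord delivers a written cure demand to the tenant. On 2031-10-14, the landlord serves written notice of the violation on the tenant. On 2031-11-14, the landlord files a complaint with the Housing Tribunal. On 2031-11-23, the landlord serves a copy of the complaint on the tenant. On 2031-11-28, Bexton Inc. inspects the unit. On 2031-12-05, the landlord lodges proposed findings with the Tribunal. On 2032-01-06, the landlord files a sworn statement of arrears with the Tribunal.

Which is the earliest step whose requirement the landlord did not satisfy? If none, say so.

Step 1: 90 days after 2031-07-24 (when the violation is discovered) is 2031-10-22; done 2031-09-18 — timely.
Step 2: the window is 23–31 days after 2031-09-18 (when the cure demand is delivered), so 2031-10-11 through 2031-10-19; 2031-10-14 falls inside that range.
Step 3: the window is 18–60 days after 2031-09-18 (when the cure demand is delivered), so 2031-10-06 through 2031-11-17; done 2031-11-14, which is between those dates.
Step 4: 60 days after 2031-11-21 (end of the 7-day comment period, which began when the complaint is filed on 2031-11-14) is 2032-01-20; 2031-11-23 is within that limit.
Step 5: the window is 10–30 days after 2031-11-23 (when the complaint is served), so 2031-12-03 through 2031-12-23; done 2031-12-05, which is between those dates.
Step 6: 37 days after 2031-12-05 (when the proposed findings are lodged) is 2032-01-11; 2032-01-06 is within that limit.

None — every step was satisfied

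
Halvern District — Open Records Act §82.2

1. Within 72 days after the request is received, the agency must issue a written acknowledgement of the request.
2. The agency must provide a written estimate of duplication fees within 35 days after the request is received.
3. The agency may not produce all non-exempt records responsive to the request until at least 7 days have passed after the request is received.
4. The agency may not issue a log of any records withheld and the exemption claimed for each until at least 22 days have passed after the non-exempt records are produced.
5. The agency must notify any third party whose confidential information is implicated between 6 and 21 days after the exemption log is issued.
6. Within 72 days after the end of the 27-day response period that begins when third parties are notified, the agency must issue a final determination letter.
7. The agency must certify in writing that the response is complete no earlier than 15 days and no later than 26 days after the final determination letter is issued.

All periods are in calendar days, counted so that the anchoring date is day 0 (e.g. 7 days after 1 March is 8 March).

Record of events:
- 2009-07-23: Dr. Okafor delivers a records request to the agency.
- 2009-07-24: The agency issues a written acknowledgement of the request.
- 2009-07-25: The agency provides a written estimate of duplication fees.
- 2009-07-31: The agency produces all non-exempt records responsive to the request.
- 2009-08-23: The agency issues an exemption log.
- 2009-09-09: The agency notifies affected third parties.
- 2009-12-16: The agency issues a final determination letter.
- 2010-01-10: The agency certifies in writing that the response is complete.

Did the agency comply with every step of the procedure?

Step 1: 72 days after 2009-07-23 (when the request is received) is 2009-10-03; 2009-07-24 is within that limit.
Step 2: 35 days after 2009-07-23 (when the request is received) is 2009-08-27; done 2009-07-25 — timely.
Step 3: the earliest permitted date is 7 days after 2009-07-23 (when the request is received), i.e. 2009-07-30; 2009-07-31 is on or after that date.
Step 4: the earliest permitted date is 22 days after 2009-07-31 (when the non-exempt records are produced), i.e. 2009-08-22; done 2009-08-23, after the minimum wait.
Step 5: the window is 6–21 days after 2009-08-23 (when the exemption log is issued), so 2009-08-29 through 2009-09-13; 2009-09-09 falls inside that range.
Step 6: 72 days after 2009-10-06 (end of the 27-day response period, which began when third parties are notified on 2009-09-09) is 2009-12-17; 2009-12-16 is within that limit.
Step 7: the window is 15–26 days after 2009-12-16 (when the final determination letter is issued), so 2009-12-31 through 2010-01-11; done 2010-01-10 — within the window.

Yes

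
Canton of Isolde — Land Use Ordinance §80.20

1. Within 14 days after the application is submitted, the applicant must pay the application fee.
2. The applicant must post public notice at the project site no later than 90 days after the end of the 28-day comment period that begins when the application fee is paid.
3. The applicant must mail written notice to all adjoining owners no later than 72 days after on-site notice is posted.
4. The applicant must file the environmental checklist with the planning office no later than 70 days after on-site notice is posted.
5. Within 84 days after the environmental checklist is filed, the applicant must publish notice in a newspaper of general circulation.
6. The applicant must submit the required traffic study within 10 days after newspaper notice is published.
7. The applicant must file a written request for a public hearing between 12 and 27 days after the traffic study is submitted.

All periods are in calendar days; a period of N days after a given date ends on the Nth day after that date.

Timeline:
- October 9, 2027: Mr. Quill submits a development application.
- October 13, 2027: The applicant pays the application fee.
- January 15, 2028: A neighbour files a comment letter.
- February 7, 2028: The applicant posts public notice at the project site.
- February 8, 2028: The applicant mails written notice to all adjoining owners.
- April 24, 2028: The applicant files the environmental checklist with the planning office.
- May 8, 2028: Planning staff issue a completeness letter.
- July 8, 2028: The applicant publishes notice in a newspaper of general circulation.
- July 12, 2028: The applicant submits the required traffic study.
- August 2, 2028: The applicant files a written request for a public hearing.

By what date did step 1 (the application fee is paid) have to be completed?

Step 1 runs from October 9, 2027, when the application is submitted. 14 days after October 9, 2027 is October 23, 2027.

October 23, 2027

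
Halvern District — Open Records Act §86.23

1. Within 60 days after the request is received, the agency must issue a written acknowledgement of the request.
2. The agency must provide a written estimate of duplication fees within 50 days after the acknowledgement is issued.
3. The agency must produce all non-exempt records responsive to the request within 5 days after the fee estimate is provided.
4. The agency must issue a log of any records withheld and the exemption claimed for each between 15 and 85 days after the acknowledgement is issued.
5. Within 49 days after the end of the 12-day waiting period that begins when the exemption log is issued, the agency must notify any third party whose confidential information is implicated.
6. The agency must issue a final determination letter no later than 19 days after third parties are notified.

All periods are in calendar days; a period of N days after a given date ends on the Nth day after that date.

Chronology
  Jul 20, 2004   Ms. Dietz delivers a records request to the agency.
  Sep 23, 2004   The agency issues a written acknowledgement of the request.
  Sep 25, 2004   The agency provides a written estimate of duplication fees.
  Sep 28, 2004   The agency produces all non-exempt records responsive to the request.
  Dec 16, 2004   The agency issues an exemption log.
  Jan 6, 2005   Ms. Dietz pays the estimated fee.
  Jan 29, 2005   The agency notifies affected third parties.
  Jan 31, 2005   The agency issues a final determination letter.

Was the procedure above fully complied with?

No

(1) due by Jul 20, 2004 + 60 days = Sep 18, 2004; not done until Sep 23, 2004, 5 days after the deadline.
The analysis stops there.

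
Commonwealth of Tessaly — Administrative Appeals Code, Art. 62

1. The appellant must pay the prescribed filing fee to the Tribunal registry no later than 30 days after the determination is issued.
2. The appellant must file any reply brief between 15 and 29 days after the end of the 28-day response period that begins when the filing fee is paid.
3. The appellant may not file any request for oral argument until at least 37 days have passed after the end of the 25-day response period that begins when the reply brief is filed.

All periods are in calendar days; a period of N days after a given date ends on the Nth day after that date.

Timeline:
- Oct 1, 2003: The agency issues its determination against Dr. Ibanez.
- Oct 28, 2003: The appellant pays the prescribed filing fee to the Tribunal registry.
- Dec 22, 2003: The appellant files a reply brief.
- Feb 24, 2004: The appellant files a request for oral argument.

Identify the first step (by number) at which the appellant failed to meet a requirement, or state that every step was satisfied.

None — every step was satisfied

(1) due by Oct 1, 2003 + 30 days = Oct 31, 2003; Oct 28, 2003 is within that limit.
(2) the permitted window runs from Nov 25, 2003 + 15 = Dec 10, 2003 to Nov 25, 2003 + 29 = Dec 24, 2003; done Dec 22, 2003 — within the window.
(3) permitted from Jan 16, 2004 + 37 days = Feb 22, 2004 onward; Feb 24, 2004 is on or after that date.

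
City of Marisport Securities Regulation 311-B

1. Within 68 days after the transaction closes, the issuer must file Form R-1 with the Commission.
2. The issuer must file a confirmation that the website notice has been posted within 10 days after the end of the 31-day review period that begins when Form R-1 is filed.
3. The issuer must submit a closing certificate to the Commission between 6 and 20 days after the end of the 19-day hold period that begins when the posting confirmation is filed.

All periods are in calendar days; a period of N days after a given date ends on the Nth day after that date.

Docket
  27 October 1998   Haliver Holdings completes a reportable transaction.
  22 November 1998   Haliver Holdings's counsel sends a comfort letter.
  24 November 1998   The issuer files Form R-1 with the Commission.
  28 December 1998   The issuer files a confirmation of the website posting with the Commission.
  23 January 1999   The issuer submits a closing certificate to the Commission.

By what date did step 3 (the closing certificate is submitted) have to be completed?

5 February 1999

The posting confirmation is filed on 28 December 1998; the 19-day hold period therefore ends 16 January 1999, and step 3 runs from that date. The window is 6–20 days after 16 January 1999; it closes on 5 February 1999.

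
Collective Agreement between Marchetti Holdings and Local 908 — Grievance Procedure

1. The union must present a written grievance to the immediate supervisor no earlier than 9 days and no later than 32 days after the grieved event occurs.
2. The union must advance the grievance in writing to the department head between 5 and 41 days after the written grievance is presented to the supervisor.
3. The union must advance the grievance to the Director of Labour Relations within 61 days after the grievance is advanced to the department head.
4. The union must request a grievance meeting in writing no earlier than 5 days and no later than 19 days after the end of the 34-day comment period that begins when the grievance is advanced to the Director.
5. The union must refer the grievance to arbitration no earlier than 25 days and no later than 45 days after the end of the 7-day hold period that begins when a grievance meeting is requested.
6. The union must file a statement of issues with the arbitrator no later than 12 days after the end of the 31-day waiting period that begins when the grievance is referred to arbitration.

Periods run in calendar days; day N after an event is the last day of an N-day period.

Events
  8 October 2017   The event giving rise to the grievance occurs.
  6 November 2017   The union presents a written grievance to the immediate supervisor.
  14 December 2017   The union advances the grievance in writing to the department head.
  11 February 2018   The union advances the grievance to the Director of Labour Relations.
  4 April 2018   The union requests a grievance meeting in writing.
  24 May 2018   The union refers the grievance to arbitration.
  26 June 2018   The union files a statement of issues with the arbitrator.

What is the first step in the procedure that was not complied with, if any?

None — every step was satisfied

Step 1 — 9 and 32 days from 8 October 2017 (when the grieved event occurs) are 17 October 2017 and 9 November 2017 respectively; done 6 November 2017 — within the window.
Step 2 — 5 and 41 days from 6 November 2017 (when the written grievance is presented to the supervisor) are 11 November 2017 and 17 December 2017 respectively; done 14 December 2017 — within the window.
Step 3 — counting 61 days from 14 December 2017 (when the grievance is advanced to the department head) gives a deadline of 13 February 2018; done 11 February 2018 — timely.
Step 4 — 5 and 19 days from 17 March 2018 (end of the 34-day comment period, which began when the grievance is advanced to the Director on 11 February 2018) are 22 March 2018 and 5 April 2018 respectively; 4 April 2018 falls inside that range.
Step 5 — 25 and 45 days from 11 April 2018 (end of the 7-day hold period, which began when a grievance meeting is requested on 4 April 2018) are 6 May 2018 and 26 May 2018 respectively; done 24 May 2018, which is between those dates.
Step 6 — counting 12 days from 24 June 2018 (end of the 31-day waiting period, which began when the grievance is referred to arbitration on 24 May 2018) gives a deadline of 6 July 2018; 26 June 2018 is within that limit.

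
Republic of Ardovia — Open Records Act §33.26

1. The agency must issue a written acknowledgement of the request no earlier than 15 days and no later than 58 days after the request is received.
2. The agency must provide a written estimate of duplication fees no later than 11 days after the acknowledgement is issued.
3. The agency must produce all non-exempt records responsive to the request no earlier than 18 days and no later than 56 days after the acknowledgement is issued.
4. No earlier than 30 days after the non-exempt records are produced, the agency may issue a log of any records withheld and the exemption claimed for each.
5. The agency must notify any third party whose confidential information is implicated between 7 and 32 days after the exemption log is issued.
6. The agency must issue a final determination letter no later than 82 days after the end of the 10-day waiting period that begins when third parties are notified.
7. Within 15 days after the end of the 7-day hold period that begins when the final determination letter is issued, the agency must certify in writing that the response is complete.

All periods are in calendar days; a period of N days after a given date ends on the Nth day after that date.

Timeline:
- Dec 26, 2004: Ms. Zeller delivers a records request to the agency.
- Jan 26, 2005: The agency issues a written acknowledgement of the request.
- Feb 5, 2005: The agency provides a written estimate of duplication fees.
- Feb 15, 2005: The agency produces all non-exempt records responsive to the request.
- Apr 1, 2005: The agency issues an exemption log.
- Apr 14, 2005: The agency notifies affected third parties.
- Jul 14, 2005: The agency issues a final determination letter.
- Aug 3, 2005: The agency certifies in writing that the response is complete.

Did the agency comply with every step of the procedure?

Step 1: the window is 15–58 days after Dec 26, 2004 (when the request is received), so Jan 10, 2005 through Feb 22, 2005; Jan 26, 2005 falls inside that range.
Step 2: 11 days after Jan 26, 2005 (when the acknowledgement is issued) is Feb 6, 2005; completed Feb 5, 2005, before the deadline.
Step 3: the window is 18–56 days after Jan 26, 2005 (when the acknowledgement is issued), so Feb 13, 2005 through Mar 23, 2005; done Feb 15, 2005, which is between those dates.
Step 4: the earliest permitted date is 30 days after Feb 15, 2005 (when the non-exempt records are produced), i.e. Mar 17, 2005; Apr 1, 2005 is on or after that date.
Step 5: the window is 7–32 days after Apr 1, 2005 (when the exemption log is issued), so Apr 8, 2005 through May 3, 2005; done Apr 14, 2005 — within the window.
Step 6: 82 days after Apr 24, 2005 (end of the 10-day waiting period, which began when third parties are notified on Apr 14, 2005) is Jul 15, 2005; completed Jul 14, 2005, before the deadline.
Step 7: 15 days after Jul 21, 2005 (end of the 7-day hold period, which began when the final determination letter is issued on Jul 14, 2005) is Aug 5, 2005; done Aug 3, 2005 — timely.

Yes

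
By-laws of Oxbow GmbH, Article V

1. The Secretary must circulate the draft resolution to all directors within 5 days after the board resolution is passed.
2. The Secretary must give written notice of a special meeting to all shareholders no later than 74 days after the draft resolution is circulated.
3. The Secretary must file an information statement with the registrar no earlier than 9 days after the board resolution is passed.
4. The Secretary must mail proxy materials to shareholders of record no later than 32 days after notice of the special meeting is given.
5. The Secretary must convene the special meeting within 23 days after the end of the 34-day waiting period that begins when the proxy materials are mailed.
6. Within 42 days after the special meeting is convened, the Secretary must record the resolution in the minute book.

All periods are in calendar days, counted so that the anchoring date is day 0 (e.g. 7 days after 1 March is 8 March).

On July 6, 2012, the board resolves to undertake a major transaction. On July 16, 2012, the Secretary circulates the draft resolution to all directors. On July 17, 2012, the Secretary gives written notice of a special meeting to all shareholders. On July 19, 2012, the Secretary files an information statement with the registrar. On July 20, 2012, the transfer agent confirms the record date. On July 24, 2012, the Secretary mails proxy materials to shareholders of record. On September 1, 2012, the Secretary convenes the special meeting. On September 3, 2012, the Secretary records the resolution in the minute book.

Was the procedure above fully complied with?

No

(1) due by July 6, 2012 + 5 days = July 11, 2012; not done until July 16, 2012, 5 days after the deadline.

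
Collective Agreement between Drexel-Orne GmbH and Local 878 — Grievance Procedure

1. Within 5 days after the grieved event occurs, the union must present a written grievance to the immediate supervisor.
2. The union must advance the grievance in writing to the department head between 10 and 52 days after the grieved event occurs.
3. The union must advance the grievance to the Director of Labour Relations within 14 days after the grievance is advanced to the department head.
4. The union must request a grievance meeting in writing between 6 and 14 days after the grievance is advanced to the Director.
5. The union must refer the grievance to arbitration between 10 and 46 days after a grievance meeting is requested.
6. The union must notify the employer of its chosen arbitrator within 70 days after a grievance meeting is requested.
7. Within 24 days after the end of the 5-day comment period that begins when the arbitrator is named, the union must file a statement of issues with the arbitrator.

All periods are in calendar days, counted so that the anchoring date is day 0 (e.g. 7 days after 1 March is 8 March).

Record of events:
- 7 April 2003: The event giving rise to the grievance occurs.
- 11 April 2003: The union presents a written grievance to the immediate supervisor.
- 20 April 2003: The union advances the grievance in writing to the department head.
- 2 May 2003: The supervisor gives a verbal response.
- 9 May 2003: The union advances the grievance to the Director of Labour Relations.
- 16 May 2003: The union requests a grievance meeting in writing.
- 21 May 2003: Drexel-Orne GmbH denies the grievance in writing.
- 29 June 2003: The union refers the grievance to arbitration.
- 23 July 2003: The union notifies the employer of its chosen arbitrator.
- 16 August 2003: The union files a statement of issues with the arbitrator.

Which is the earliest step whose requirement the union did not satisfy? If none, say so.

(1) due by 7 April 2003 + 5 days = 12 April 2003; done 11 April 2003 — timely.
(2) the permitted window runs from 7 April 2003 + 10 = 17 April 2003 to 7 April 2003 + 52 = 29 May 2003; done 20 April 2003 — within the window.
(3) due by 20 April 2003 + 14 days = 4 May 2003; 9 May 2003 misses that deadline by 5 days.
No need to go further; step 3 was not satisfied.

Step 3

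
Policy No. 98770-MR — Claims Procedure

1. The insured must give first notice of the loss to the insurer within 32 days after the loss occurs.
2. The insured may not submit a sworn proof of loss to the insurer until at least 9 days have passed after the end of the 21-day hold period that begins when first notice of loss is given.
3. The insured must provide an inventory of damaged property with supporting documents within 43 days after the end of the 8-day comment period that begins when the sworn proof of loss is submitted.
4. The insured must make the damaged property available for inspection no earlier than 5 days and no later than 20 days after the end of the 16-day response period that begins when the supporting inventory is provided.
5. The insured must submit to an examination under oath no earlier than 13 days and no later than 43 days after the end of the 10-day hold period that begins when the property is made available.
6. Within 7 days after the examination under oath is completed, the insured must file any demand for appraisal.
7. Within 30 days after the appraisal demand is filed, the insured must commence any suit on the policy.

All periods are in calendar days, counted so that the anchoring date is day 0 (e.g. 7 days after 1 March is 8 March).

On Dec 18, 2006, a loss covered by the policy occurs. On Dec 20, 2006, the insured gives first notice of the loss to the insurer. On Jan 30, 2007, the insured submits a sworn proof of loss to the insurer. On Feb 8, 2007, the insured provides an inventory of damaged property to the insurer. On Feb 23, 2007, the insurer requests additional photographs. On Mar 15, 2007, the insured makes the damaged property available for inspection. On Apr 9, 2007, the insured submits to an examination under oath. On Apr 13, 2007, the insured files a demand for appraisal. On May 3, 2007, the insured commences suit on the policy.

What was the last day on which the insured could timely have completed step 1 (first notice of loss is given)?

Jan 19, 2007

Step 1 runs from Dec 18, 2006, when the loss occurs. 32 days after Dec 18, 2006 is Jan 19, 2007.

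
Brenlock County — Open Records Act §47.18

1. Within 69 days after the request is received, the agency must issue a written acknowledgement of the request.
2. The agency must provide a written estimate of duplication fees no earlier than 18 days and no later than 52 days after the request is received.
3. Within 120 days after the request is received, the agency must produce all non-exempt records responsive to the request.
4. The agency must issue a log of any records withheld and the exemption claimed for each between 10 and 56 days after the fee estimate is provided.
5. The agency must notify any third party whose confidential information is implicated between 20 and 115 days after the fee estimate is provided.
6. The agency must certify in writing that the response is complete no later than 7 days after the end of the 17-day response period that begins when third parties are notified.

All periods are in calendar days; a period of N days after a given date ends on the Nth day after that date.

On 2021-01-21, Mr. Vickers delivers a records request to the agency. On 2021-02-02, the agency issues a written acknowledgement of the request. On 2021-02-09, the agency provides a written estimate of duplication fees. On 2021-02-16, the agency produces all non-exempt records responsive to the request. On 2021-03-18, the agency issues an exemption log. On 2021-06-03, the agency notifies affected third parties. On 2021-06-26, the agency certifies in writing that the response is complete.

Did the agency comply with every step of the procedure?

Yes

Step 1: 69 days after 2021-01-21 (when the request is received) is 2021-03-31; done 2021-02-02 — timely.
Step 2: the window is 18–52 days after 2021-01-21 (when the request is received), so 2021-02-08 through 2021-03-14; done 2021-02-09 — within the window.
Step 3: 120 days after 2021-01-21 (when the request is received) is 2021-05-21; 2021-02-16 is within that limit.
Step 4: the window is 10–56 days after 2021-02-09 (when the fee estimate is provided), so 2021-02-19 through 2021-04-06; done 2021-03-18 — within the window.
Step 5: the window is 20–115 days after 2021-02-09 (when the fee estimate is provided), so 2021-03-01 through 2021-06-04; done 2021-06-03, which is between those dates.
Step 6: 7 days after 2021-06-20 (end of the 17-day response period, which began when third parties are notified on 2021-06-03) is 2021-06-27; done 2021-06-26 — timely.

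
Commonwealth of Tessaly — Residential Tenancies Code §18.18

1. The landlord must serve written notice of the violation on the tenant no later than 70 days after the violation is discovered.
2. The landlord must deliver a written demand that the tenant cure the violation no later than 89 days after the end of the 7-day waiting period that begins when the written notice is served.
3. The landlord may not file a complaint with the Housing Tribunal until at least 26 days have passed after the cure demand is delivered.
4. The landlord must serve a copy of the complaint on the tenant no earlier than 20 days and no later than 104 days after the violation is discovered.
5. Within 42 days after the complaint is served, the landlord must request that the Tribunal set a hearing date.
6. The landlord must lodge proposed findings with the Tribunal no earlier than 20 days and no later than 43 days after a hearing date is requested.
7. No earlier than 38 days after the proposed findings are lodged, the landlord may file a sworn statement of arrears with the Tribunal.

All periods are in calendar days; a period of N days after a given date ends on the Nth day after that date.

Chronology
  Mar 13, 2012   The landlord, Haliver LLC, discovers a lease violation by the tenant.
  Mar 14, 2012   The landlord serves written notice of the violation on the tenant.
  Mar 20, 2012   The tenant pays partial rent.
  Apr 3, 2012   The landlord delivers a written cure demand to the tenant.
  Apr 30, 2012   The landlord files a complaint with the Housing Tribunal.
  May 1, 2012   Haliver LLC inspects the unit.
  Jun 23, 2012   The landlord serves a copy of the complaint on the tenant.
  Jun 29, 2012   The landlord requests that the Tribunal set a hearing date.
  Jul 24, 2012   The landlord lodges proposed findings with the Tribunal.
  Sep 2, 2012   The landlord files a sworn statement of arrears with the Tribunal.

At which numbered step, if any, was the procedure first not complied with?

Step 1: 70 days after Mar 13, 2012 (when the violation is discovered) is May 22, 2012; done Mar 14, 2012 — timely.
Step 2: 89 days after Mar 21, 2012 (end of the 7-day waiting period, which began when the written notice is served on Mar 14, 2012) is Jun 18, 2012; completed Apr 3, 2012, before the deadline.
Step 3: the earliest permitted date is 26 days after Apr 3, 2012 (when the cure demand is delivered), i.e. Apr 29, 2012; done Apr 30, 2012, after the minimum wait.
Step 4: the window is 20–104 days after Mar 13, 2012 (when the violation is discovered), so Apr 2, 2012 through Jun 25, 2012; done Jun 23, 2012, which is between those dates.
Step 5: 42 days after Jun 23, 2012 (when the complaint is served) is Aug 4, 2012; completed Jun 29, 2012, before the deadline.
Step 6: the window is 20–43 days after Jun 29, 2012 (when a hearing date is requested), so Jul 19, 2012 through Aug 11, 2012; done Jul 24, 2012 — within the window.
Step 7: the earliest permitted date is 38 days after Jul 24, 2012 (when the proposed findings are lodged), i.e. Aug 31, 2012; done Sep 2, 2012, after the minimum wait.

None — every step was satisfied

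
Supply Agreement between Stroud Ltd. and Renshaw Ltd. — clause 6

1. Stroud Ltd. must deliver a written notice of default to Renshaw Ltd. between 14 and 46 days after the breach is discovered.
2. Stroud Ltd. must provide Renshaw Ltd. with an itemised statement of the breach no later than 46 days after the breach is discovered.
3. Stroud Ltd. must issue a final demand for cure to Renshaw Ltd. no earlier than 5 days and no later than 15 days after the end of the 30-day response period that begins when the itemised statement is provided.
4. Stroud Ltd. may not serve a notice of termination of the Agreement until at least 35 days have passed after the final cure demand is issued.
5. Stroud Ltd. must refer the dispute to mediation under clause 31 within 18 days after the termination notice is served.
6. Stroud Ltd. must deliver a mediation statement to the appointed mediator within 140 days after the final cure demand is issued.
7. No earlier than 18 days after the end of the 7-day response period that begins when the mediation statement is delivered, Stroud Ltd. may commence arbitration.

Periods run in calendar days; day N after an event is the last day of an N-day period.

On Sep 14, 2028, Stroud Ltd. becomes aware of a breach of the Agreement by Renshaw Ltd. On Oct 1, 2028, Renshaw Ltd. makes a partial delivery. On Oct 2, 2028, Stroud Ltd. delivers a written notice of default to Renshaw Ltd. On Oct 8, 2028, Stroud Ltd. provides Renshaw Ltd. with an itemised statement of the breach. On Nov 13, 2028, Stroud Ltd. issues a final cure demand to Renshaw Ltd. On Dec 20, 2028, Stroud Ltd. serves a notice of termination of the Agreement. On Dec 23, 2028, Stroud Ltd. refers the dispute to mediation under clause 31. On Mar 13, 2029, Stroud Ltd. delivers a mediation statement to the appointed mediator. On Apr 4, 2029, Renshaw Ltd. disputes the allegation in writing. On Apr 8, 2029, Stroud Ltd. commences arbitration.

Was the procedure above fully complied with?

(1) the permitted window runs from Sep 14, 2028 + 14 = Sep 28, 2028 to Sep 14, 2028 + 46 = Oct 30, 2028; done Oct 2, 2028, which is between those dates.
(2) due by Sep 14, 2028 + 46 days = Oct 30, 2028; Oct 8, 2028 is within that limit.
(3) the permitted window runs from Nov 7, 2028 + 5 = Nov 12, 2028 to Nov 7, 2028 + 15 = Nov 22, 2028; Nov 13, 2028 falls inside that range.
(4) permitted from Nov 13, 2028 + 35 days = Dec 18, 2028 onward; done Dec 20, 2028, after the minimum wait.
(5) due by Dec 20, 2028 + 18 days = Jan 7, 2029; completed Dec 23, 2028, before the deadline.
(6) due by Nov 13, 2028 + 140 days = Apr 2, 2029; Mar 13, 2029 is within that limit.
(7) permitted from Mar 20, 2029 + 18 days = Apr 7, 2029 onward; done Apr 8, 2029 — permitted.

Yes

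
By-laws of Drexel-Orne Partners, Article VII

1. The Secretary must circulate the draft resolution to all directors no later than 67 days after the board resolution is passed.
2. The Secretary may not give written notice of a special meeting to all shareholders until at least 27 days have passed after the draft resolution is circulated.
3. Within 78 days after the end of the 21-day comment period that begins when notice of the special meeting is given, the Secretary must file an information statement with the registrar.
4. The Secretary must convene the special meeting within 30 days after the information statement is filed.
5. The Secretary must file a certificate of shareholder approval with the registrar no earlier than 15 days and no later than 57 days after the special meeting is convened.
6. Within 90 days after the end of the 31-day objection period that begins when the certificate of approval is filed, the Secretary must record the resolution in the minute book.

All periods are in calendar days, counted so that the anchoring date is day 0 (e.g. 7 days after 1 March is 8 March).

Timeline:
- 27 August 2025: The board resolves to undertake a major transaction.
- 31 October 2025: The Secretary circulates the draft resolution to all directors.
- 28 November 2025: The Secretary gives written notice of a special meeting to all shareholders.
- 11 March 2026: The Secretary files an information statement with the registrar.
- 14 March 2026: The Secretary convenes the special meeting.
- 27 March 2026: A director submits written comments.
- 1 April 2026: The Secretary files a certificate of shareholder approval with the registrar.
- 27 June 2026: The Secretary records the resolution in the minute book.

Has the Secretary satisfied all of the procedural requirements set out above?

No

(1) due by 27 August 2025 + 67 days = 2 November 2025; completed 31 October 2025, before the deadline.
(2) permitted from 31 October 2025 + 27 days = 27 November 2025 onward; done 28 November 2025 — permitted.
(3) due by 19 December 2025 + 78 days = 7 March 2026; done 11 March 2026 — 4 days late.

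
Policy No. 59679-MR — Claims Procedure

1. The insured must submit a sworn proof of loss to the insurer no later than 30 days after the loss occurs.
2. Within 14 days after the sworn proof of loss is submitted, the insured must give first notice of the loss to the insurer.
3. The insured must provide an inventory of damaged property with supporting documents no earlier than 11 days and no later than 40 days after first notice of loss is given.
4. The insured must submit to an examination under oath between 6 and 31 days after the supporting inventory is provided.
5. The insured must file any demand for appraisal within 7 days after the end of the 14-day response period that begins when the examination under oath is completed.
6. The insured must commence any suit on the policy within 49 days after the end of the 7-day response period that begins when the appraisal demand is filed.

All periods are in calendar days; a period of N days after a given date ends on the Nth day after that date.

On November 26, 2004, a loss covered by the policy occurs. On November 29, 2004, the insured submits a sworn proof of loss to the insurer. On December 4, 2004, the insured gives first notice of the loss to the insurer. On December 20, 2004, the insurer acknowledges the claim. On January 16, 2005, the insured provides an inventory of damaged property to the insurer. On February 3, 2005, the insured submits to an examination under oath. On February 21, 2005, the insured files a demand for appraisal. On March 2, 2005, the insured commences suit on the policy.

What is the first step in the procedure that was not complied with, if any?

Step 3

Step 1 — counting 30 days from November 26, 2004 (when the loss occurs) gives a deadline of December 26, 2004; completed November 29, 2004, before the deadline.
Step 2 — counting 14 days from November 29, 2004 (when the sworn proof of loss is submitted) gives a deadline of December 13, 2004; completed December 4, 2004, before the deadline.
Step 3 — 11 and 40 days from December 4, 2004 (when first notice of loss is given) are December 15, 2004 and January 13, 2005 respectively; done January 16, 2005 — 3 days after the window closed.
The analysis stops there.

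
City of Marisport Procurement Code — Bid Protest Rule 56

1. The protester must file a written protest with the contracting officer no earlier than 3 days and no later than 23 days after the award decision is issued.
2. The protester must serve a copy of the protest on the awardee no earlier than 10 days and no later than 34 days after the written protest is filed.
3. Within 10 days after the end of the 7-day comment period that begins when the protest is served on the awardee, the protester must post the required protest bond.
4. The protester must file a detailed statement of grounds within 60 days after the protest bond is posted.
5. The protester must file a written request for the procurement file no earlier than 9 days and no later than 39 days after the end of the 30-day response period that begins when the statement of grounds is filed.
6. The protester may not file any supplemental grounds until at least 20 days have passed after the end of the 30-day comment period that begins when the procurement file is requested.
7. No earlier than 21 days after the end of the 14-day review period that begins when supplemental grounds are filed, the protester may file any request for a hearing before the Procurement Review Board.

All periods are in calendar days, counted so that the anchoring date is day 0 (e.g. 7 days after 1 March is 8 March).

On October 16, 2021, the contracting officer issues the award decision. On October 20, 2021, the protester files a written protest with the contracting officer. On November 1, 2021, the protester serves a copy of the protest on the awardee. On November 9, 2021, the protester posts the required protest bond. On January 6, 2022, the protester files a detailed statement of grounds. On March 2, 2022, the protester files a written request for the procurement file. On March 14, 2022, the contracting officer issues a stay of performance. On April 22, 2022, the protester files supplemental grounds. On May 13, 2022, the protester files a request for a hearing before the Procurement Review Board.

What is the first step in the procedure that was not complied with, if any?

Step 7

Step 1: the window is 3–23 days after October 16, 2021 (when the award decision is issued), so October 19, 2021 through November 8, 2021; done October 20, 2021 — within the window.
Step 2: the window is 10–34 days after October 20, 2021 (when the written protest is filed), so October 30, 2021 through November 23, 2021; November 1, 2021 falls inside that range.
Step 3: 10 days after November 8, 2021 (end of the 7-day comment period, which began when the protest is served on the awardee on November 1, 2021) is November 18, 2021; November 9, 2021 is within that limit.
Step 4: 60 days after November 9, 2021 (when the protest bond is posted) is January 8, 2022; done January 6, 2022 — timely.
Step 5: the window is 9–39 days after February 5, 2022 (end of the 30-day response period, which began when the statement of grounds is filed on January 6, 2022), so February 14, 2022 through March 16, 2022; done March 2, 2022, which is between those dates.
Step 6: the earliest permitted date is 20 days after April 1, 2022 (end of the 30-day comment period, which began when the procurement file is requested on March 2, 2022), i.e. April 21, 2022; done April 22, 2022, after the minimum wait.
Step 7: the earliest permitted date is 21 days after May 6, 2022 (end of the 14-day review period, which began when supplemental grounds are filed on April 22, 2022), i.e. May 27, 2022; May 13, 2022 is 14 days before the earliest permitted date.
The procedure was therefore not followed at step 7.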